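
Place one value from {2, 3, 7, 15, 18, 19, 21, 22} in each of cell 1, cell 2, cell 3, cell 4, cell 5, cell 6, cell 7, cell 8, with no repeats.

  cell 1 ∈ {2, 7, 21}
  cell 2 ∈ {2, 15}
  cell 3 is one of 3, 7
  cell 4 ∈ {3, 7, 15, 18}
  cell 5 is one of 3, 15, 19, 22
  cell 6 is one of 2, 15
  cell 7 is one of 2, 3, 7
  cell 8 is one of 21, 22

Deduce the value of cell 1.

Among the 8 variables, 18 fits only cell 4 (and all 8 values in {2, 3, 7, 15, 18, 19, 21, 22} must be used), so cell 4 = 18.
Among the 7 still-open variables, 19 fits only cell 5 (and all 7 values in {2, 3, 7, 15, 19, 21, 22} must be used), so cell 5 = 19.
Among the 6 still-open variables, 22 fits only cell 8 (and all 6 values in {2, 3, 7, 15, 21, 22} must be used), so cell 8 = 22.
The 5 still-open variables draw from only 5 values {2, 3, 7, 15, 21}, so each is used; only cell 1 can be 21, hence cell 1 = 21.

21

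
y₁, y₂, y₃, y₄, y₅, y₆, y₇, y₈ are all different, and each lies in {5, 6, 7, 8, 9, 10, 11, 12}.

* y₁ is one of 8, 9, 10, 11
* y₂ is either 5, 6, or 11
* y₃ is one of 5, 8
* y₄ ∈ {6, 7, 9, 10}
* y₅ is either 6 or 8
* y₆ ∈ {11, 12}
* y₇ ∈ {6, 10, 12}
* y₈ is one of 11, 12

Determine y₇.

10

The 8 variables together cover exactly {5, 6, 7, 8, 9, 10, 11, 12} — 8 values for 8 variables — and 7 appears only in y₄'s list, so y₄ = 7.
The 7 still-open variables draw from only 7 values {5, 6, 8, 9, 10, 11, 12}, so each is used; only y₁ can be 9, hence y₁ = 9.
Among the 6 still-open variables, 10 fits only y₇ (and all 6 values in {5, 6, 8, 10, 11, 12} must be used), so y₇ = 10.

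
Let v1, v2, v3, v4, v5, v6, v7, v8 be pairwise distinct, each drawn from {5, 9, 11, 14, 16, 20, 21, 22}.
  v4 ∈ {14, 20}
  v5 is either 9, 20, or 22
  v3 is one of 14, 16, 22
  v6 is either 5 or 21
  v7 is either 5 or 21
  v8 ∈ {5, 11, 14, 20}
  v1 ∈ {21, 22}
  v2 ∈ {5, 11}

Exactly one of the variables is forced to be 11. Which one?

v2

The 8 variables together cover exactly {5, 9, 11, 14, 16, 20, 21, 22} — 8 values for 8 variables — and 9 appears only in v5's list, so v5 = 9.
Among the 7 still-open variables, 16 fits only v3 (and all 7 values in {5, 11, 14, 16, 20, 21, 22} must be used), so v3 = 16.
Among the 6 still-open variables, 22 fits only v1 (and all 6 values in {5, 11, 14, 20, 21, 22} must be used), so v1 = 22.
v6 and v7 between them cover only {5, 21} — a naked pair. Remove those values from v2, v8.
So 11 goes to v2.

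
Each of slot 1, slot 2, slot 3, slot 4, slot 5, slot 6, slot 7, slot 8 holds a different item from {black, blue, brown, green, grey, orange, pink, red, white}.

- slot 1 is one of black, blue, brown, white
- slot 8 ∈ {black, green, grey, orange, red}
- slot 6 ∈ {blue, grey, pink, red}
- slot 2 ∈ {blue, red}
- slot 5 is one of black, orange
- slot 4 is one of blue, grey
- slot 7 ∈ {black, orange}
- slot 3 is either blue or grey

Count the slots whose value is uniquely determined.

3

slot 3 and slot 4 between them cover only {blue, grey} — a naked pair. Remove those values from slot 1, slot 2, slot 6, slot 8.
That leaves slot 2 = red. Strike red from slot 6, slot 8.
slot 6 must be pink (only option left).
The 2 variables slot 5 and slot 7 are confined to {black, orange}, which locks those values in; drop them from slot 1, slot 8.
slot 8 must be green (only option left).
Determined: slot 2=red, slot 6=pink, slot 8=green. The other slots each still have more than one consistent value. That makes 3.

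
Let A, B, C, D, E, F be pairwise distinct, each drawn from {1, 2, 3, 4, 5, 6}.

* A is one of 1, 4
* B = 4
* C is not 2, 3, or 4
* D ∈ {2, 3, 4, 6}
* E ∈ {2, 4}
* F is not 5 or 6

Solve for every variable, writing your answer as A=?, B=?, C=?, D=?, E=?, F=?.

B must be 4 (only option left). Remove 4 from A, D, E, F.
E's domain is down to {2}, so E = 2. So D, F can't be 2.
A has just one choice, so A = 1. So C, F can't be 1.
F must be 3 (only option left). So D can't be 3.
D must be 6 (only option left). So C can't be 6.
C must be 5 (only option left).

A=1, B=4, C=5, D=6, E=2, F=3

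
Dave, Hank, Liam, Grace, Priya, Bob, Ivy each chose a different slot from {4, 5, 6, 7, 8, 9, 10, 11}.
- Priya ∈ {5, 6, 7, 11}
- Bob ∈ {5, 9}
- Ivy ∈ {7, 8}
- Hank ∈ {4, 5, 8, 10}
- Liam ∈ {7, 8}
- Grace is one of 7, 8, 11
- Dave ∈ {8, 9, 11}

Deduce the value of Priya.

6

Liam and Ivy share exactly the 2 values {7, 8}; by pigeonhole those values go to them, so strike 7, 8 from Dave, Hank, Grace, Priya.
Grace has just one choice, so Grace = 11. Eliminate 11 elsewhere: Dave, Priya.
Dave's domain is down to {9}, so Dave = 9. So Bob can't be 9.
Bob's domain is down to {5}, so Bob = 5. Strike 5 from Hank, Priya.
So Priya = 6.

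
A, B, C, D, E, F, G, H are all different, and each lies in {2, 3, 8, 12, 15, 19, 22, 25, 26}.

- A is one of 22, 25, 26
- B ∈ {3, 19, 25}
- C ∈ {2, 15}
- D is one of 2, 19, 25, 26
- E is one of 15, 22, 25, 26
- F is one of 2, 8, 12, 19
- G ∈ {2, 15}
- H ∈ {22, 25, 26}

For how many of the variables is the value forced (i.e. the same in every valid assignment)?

The 2 variables C and G are confined to {2, 15}, which locks those values in; drop them from D, E, F.
A, E, H between them cover only {22, 25, 26} — a naked triple. Remove those values from B, D.
D's domain is down to {19}, so D = 19. So B, F can't be 19.
B has just one choice, so B = 3.
Determined: B=3, D=19. The other variables each still have more than one consistent value. That makes 2.

2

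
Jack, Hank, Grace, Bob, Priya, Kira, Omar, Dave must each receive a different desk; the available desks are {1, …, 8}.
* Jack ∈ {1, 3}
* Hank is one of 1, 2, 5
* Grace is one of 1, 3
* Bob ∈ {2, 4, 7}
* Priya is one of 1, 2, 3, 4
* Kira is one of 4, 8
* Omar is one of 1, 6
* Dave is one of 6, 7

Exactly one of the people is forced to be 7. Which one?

The 8 variables together cover exactly {1, 2, 3, 4, 5, 6, 7, 8} — 8 values for 8 variables — and 5 appears only in Hank's list, so Hank = 5.
The 7 still-open variables together cover exactly {1, 2, 3, 4, 6, 7, 8} — 7 values for 7 variables — and 8 appears only in Kira's list, so Kira = 8.
Jack and Grace share exactly the 2 values {1, 3}; by pigeonhole those values go to them, so strike 1, 3 from Priya, Omar.
Omar's domain is down to {6}, so Omar = 6. Strike 6 from Dave.
So 7 goes to Dave.

Dave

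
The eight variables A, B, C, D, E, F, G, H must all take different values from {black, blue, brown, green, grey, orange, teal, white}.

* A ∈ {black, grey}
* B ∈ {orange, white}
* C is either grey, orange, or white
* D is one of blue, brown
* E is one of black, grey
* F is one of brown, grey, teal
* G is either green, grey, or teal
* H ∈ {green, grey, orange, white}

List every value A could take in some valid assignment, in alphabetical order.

The 8 variables together cover exactly {black, blue, brown, green, grey, orange, teal, white} — 8 values for 8 variables — and blue appears only in D's list, so D = blue.
The 7 still-open variables together cover exactly {black, brown, green, grey, orange, teal, white} — 7 values for 7 variables — and brown appears only in F's list, so F = brown.
The 6 still-open variables draw from only 6 values {black, green, grey, orange, teal, white}, so each is used; only G can be teal, hence G = teal.
Among the 5 still-open variables, green fits only H (and all 5 values in {black, green, grey, orange, white} must be used), so H = green.
A and E share exactly the 2 values {black, grey}; by pigeonhole those values go to them, so strike black, grey from C.
No further eliminations apply; A can still be any of black, grey.

black, grey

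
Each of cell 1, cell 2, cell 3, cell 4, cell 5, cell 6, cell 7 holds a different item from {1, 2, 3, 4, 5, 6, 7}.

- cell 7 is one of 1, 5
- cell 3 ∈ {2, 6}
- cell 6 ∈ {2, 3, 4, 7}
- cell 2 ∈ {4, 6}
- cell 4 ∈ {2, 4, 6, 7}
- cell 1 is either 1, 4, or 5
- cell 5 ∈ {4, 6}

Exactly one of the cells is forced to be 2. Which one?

cell 3

Among the 7 variables, 3 fits only cell 6 (and all 7 values in {1, 2, 3, 4, 5, 6, 7} must be used), so cell 6 = 3.
Among the 6 still-open variables, 7 fits only cell 4 (and all 6 values in {1, 2, 4, 5, 6, 7} must be used), so cell 4 = 7.
The 5 still-open variables together cover exactly {1, 2, 4, 5, 6} — 5 values for 5 variables — and 2 appears only in cell 3's list, so cell 3 = 2.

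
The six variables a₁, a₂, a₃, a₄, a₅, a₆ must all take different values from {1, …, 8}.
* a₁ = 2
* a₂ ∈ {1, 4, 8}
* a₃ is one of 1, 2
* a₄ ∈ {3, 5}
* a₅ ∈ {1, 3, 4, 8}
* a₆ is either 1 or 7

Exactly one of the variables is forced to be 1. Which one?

a₁'s domain is down to {2}, so a₁ = 2. So a₃ can't be 2.
So 1 goes to a₃.

a₃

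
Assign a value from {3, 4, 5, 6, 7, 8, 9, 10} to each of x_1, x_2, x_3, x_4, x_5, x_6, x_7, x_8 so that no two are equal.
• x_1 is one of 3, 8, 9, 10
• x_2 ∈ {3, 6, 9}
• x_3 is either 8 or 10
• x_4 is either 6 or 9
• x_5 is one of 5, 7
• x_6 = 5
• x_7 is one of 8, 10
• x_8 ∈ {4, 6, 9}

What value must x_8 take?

x_6 must be 5 (only option left). So x_5 can't be 5.
x_5 has just one choice, so x_5 = 7.
The 6 still-open variables together cover exactly {3, 4, 6, 8, 9, 10} — 6 values for 6 variables — and 4 appears only in x_8's list, so x_8 = 4.

4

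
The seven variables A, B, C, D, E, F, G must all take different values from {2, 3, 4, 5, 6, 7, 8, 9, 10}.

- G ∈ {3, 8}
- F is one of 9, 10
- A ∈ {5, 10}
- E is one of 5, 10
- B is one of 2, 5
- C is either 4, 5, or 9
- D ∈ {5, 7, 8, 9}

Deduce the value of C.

4

A and E share exactly the 2 values {5, 10}; by pigeonhole those values go to them, so strike 5, 10 from B, C, D, F.
That leaves B = 2.
That leaves F = 9. Eliminate 9 elsewhere: C, D.
So C = 4.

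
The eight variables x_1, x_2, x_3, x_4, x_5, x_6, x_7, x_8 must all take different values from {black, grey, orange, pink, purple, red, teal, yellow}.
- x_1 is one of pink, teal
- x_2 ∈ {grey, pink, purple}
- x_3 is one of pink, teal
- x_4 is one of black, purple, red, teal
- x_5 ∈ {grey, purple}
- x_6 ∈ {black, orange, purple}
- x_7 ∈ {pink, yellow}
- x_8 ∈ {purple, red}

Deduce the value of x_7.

Among the 8 variables, orange fits only x_6 (and all 8 values in {black, grey, orange, pink, purple, red, teal, yellow} must be used), so x_6 = orange.
The 7 still-open variables together cover exactly {black, grey, pink, purple, red, teal, yellow} — 7 values for 7 variables — and black appears only in x_4's list, so x_4 = black.
Among the 6 still-open variables, red fits only x_8 (and all 6 values in {grey, pink, purple, red, teal, yellow} must be used), so x_8 = red.
The 5 still-open variables together cover exactly {grey, pink, purple, teal, yellow} — 5 values for 5 variables — and yellow appears only in x_7's list, so x_7 = yellow.

yellow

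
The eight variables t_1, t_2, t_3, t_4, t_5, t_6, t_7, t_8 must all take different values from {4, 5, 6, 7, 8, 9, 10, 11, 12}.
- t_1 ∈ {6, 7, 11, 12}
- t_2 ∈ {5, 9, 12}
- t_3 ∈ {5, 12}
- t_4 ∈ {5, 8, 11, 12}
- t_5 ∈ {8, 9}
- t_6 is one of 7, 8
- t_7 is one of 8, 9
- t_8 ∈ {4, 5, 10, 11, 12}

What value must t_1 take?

The 2 variables t_5 and t_7 are confined to {8, 9}, which locks those values in; drop them from t_2, t_4, t_6.
That leaves t_6 = 7. Remove 7 from t_1.
The 2 variables t_2 and t_3 are confined to {5, 12}, which locks those values in; drop them from t_1, t_4, t_8.
t_4's domain is down to {11}, so t_4 = 11. Strike 11 from t_1, t_8.
So t_1 = 6.

6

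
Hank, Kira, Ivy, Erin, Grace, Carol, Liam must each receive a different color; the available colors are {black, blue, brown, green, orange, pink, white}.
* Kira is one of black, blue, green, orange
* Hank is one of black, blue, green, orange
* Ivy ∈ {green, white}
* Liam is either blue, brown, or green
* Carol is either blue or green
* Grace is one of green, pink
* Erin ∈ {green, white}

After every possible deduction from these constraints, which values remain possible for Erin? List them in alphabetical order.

green, white

The 7 variables draw from only 7 values {black, blue, brown, green, orange, pink, white}, so each is used; only Liam can be brown, hence Liam = brown.
The 6 still-open variables draw from only 6 values {black, blue, green, orange, pink, white}, so each is used; only Grace can be pink, hence Grace = pink.
Ivy and Erin share exactly the 2 values {green, white}; by pigeonhole those values go to them, so strike green, white from Hank, Kira, Carol.
Carol has just one choice, so Carol = blue. Strike blue from Hank, Kira.
No further eliminations apply; Erin can still be any of green, white.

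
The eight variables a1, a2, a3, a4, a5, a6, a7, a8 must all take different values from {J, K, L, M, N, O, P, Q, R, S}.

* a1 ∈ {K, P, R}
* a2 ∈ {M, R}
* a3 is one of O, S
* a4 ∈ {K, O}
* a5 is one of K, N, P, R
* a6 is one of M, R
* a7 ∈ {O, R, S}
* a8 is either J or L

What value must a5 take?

a2 and a6 share exactly the 2 values {M, R}; by pigeonhole those values go to them, so strike M, R from a1, a5, a7.
a3 and a7 share exactly the 2 values {O, S}; by pigeonhole those values go to them, so strike O, S from a4.
a4's domain is down to {K}, so a4 = K. So a1, a5 can't be K.
a1's domain is down to {P}, so a1 = P. Remove P from a5.
So a5 = N.

N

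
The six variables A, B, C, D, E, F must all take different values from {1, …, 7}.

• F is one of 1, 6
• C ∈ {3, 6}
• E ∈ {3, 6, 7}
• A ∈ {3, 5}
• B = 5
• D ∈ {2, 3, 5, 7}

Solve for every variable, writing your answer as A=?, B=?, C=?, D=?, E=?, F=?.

A=3, B=5, C=6, D=2, E=7, F=1

B has just one choice, so B = 5. Eliminate 5 elsewhere: A, D.
That leaves A = 3. Strike 3 from C, D, E.
C's domain is down to {6}, so C = 6. So E, F can't be 6.
That leaves E = 7. So D can't be 7.
F's domain is down to {1}, so F = 1.
That leaves D = 2.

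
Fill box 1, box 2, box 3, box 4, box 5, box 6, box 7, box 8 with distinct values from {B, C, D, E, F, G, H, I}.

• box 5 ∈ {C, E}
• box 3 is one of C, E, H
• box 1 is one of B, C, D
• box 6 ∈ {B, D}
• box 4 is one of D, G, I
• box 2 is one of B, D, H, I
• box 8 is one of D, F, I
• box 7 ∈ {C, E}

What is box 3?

Among the 8 variables, F fits only box 8 (and all 8 values in {B, C, D, E, F, G, H, I} must be used), so box 8 = F.
Among the 7 still-open variables, G fits only box 4 (and all 7 values in {B, C, D, E, G, H, I} must be used), so box 4 = G.
The 6 still-open variables draw from only 6 values {B, C, D, E, H, I}, so each is used; only box 2 can be I, hence box 2 = I.
The 5 still-open variables draw from only 5 values {B, C, D, E, H}, so each is used; only box 3 can be H, hence box 3 = H.

H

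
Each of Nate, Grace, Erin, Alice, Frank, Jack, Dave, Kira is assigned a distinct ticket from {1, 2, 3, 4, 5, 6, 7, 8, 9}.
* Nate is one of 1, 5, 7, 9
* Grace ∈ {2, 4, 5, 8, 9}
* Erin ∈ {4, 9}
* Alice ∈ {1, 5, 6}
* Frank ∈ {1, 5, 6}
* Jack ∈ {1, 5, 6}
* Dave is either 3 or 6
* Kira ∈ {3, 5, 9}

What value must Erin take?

The 3 variables Alice, Frank, Jack are confined to {1, 5, 6}, which locks those values in; drop them from Nate, Grace, Dave, Kira.
Dave's domain is down to {3}, so Dave = 3. Strike 3 from Kira.
Kira must be 9 (only option left). Eliminate 9 elsewhere: Nate, Grace, Erin.
So Erin = 4.

4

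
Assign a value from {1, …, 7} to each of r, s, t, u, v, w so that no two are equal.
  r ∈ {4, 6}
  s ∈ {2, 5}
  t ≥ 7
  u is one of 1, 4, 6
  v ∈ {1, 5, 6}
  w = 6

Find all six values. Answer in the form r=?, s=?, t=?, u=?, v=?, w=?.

t has just one choice, so t = 7.
w has just one choice, so w = 6. Strike 6 from r, u, v.
r must be 4 (only option left). Eliminate 4 elsewhere: u.
u's domain is down to {1}, so u = 1. So v can't be 1.
That leaves v = 5. Eliminate 5 elsewhere: s.
That leaves s = 2.

r=4, s=2, t=7, u=1, v=5, w=6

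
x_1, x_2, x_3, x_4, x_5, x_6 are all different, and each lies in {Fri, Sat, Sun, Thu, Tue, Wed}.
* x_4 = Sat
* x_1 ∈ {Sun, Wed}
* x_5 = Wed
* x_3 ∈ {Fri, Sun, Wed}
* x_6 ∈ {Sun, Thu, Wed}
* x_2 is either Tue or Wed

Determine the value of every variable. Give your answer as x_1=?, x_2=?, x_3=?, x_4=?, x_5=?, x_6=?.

x_4 has just one choice, so x_4 = Sat.
x_5's domain is down to {Wed}, so x_5 = Wed. So x_1, x_2, x_3, x_6 can't be Wed.
That leaves x_1 = Sun. Eliminate Sun elsewhere: x_3, x_6.
x_2 must be Tue (only option left).
x_3 has just one choice, so x_3 = Fri.
That leaves x_6 = Thu.

x_1=Sun, x_2=Tue, x_3=Fri, x_4=Sat, x_5=Wed, x_6=Thu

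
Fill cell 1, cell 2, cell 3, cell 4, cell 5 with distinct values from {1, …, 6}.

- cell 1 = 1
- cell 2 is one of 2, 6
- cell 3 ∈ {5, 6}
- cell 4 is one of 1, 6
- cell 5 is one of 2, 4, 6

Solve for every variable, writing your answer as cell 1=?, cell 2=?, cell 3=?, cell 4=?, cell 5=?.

cell 1=1, cell 2=2, cell 3=5, cell 4=6, cell 5=4

cell 1 must be 1 (only option left). Strike 1 from cell 4.
cell 4 has just one choice, so cell 4 = 6. Strike 6 from cell 2, cell 3, cell 5.
cell 2's domain is down to {2}, so cell 2 = 2. So cell 5 can't be 2.
That leaves cell 3 = 5.
cell 5 must be 4 (only option left).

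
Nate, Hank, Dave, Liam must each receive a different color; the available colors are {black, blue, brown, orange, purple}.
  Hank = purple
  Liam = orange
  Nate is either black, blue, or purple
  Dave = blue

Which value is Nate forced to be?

Hank must be purple (only option left). So Nate can't be purple.
Dave has just one choice, so Dave = blue. So Nate can't be blue.
So Nate = black.

black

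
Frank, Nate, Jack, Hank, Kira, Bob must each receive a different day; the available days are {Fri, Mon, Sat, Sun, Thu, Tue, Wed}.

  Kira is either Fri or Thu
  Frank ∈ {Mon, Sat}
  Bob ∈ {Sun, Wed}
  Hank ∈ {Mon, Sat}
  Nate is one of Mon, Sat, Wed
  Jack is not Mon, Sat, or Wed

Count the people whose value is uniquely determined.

Frank and Hank share exactly the 2 values {Mon, Sat}; by pigeonhole those values go to them, so strike Mon, Sat from Nate.
Nate's domain is down to {Wed}, so Nate = Wed. Remove Wed from Bob.
Bob has just one choice, so Bob = Sun. Eliminate Sun elsewhere: Jack.
Determined: Nate=Wed, Bob=Sun. The other people each still have more than one consistent value. That makes 2.

2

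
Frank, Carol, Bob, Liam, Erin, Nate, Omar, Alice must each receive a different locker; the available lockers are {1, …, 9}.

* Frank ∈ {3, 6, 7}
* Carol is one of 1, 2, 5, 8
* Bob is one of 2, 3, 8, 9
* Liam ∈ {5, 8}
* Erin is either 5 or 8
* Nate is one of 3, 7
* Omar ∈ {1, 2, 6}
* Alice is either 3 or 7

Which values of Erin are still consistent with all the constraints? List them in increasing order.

Among the 8 variables, 9 fits only Bob (and all 8 values in {1, 2, 3, 5, 6, 7, 8, 9} must be used), so Bob = 9.
The 2 variables Liam and Erin are confined to {5, 8}, which locks those values in; drop them from Carol.
Nate and Alice share exactly the 2 values {3, 7}; by pigeonhole those values go to them, so strike 3, 7 from Frank.
Frank has just one choice, so Frank = 6. Eliminate 6 elsewhere: Omar.
No further eliminations apply; Erin can still be any of 5, 8.

5, 8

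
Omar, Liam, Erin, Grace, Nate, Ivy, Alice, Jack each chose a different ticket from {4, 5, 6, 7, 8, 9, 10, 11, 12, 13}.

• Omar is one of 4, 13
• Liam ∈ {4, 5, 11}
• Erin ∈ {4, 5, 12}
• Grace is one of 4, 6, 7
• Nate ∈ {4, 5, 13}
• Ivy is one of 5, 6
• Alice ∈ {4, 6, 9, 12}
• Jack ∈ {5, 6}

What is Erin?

The 8 variables together cover exactly {4, 5, 6, 7, 9, 11, 12, 13} — 8 values for 8 variables — and 7 appears only in Grace's list, so Grace = 7.
Among the 7 still-open variables, 9 fits only Alice (and all 7 values in {4, 5, 6, 9, 11, 12, 13} must be used), so Alice = 9.
The 6 still-open variables together cover exactly {4, 5, 6, 11, 12, 13} — 6 values for 6 variables — and 11 appears only in Liam's list, so Liam = 11.
The 5 still-open variables draw from only 5 values {4, 5, 6, 12, 13}, so each is used; only Erin can be 12, hence Erin = 12.

12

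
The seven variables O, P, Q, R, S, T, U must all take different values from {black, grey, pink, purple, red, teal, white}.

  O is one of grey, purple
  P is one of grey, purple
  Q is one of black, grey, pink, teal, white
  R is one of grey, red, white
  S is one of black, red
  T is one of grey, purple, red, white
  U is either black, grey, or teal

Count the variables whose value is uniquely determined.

Among the 7 variables, pink fits only Q (and all 7 values in {black, grey, pink, purple, red, teal, white} must be used), so Q = pink.
Among the 6 still-open variables, teal fits only U (and all 6 values in {black, grey, purple, red, teal, white} must be used), so U = teal.
Among the 5 still-open variables, black fits only S (and all 5 values in {black, grey, purple, red, white} must be used), so S = black.
O and P share exactly the 2 values {grey, purple}; by pigeonhole those values go to them, so strike grey, purple from R, T.
Determined: Q=pink, S=black, U=teal. The other variables each still have more than one consistent value. That makes 3.

3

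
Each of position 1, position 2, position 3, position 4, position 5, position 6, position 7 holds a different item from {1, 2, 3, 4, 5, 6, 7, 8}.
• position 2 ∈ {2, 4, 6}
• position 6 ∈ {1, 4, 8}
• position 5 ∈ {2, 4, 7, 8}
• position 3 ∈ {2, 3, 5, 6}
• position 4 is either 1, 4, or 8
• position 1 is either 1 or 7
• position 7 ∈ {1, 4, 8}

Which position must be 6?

position 2

position 4, position 6, position 7 between them cover only {1, 4, 8} — a naked triple. Remove those values from position 1, position 2, position 5.
position 1 must be 7 (only option left). Eliminate 7 elsewhere: position 5.
position 5 has just one choice, so position 5 = 2. So position 2, position 3 can't be 2.
So 6 goes to position 2.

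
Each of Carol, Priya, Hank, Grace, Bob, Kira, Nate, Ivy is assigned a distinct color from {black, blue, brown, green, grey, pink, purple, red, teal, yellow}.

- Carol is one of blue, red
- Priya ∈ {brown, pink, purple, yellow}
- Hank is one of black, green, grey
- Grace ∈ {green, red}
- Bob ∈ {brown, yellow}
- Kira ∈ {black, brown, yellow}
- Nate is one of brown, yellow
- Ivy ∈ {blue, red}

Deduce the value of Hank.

Carol and Ivy between them cover only {blue, red} — a naked pair. Remove those values from Grace.
That leaves Grace = green. Eliminate green elsewhere: Hank.
Bob and Nate between them cover only {brown, yellow} — a naked pair. Remove those values from Priya, Kira.
Kira must be black (only option left). Strike black from Hank.
So Hank = grey.

grey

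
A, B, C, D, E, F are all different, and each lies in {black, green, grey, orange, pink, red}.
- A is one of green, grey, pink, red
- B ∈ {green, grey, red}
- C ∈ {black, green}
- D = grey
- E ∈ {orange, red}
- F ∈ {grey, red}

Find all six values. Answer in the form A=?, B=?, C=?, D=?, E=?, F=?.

D must be grey (only option left). So A, B, F can't be grey.
That leaves F = red. Remove red from A, B, E.
B's domain is down to {green}, so B = green. Strike green from A, C.
C has just one choice, so C = black.
E must be orange (only option left).
A must be pink (only option left).

A=pink, B=green, C=black, D=grey, E=orange, F=red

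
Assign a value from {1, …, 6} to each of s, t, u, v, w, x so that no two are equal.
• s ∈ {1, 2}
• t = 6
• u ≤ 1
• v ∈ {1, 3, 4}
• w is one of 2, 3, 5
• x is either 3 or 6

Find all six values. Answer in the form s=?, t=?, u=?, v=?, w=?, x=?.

t's domain is down to {6}, so t = 6. Remove 6 from x.
u has just one choice, so u = 1. Eliminate 1 elsewhere: s, v.
x's domain is down to {3}, so x = 3. Remove 3 from v, w.
s must be 2 (only option left). Strike 2 from w.
v's domain is down to {4}, so v = 4.
That leaves w = 5.

s=2, t=6, u=1, v=4, w=5, x=3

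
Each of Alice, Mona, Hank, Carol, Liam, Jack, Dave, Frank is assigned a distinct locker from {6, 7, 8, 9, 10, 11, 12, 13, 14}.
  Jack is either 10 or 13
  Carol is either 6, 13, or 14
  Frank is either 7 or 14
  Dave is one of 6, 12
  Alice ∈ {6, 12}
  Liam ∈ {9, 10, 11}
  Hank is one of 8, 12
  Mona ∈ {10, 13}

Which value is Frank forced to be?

The 2 variables Alice and Dave are confined to {6, 12}, which locks those values in; drop them from Hank, Carol.
Hank has just one choice, so Hank = 8.
Mona and Jack between them cover only {10, 13} — a naked pair. Remove those values from Carol, Liam.
Carol's domain is down to {14}, so Carol = 14. Strike 14 from Frank.
So Frank = 7.

7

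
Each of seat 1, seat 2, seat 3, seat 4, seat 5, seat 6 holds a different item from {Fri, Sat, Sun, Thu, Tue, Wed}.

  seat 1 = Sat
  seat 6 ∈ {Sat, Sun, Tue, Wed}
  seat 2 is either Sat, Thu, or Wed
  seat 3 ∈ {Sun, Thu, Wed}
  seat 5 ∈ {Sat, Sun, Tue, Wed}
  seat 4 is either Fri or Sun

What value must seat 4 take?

Fri

seat 1 must be Sat (only option left). Remove Sat from seat 2, seat 5, seat 6.
Among the 5 still-open variables, Fri fits only seat 4 (and all 5 values in {Fri, Sun, Thu, Tue, Wed} must be used), so seat 4 = Fri.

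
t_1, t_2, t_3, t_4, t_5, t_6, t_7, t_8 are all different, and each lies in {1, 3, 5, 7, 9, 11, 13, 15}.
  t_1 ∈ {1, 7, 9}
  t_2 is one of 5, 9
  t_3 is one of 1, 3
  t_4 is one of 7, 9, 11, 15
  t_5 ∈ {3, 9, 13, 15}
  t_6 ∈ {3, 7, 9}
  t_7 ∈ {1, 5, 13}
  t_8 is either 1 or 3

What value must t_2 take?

The 8 variables draw from only 8 values {1, 3, 5, 7, 9, 11, 13, 15}, so each is used; only t_4 can be 11, hence t_4 = 11.
Among the 7 still-open variables, 15 fits only t_5 (and all 7 values in {1, 3, 5, 7, 9, 13, 15} must be used), so t_5 = 15.
The 6 still-open variables draw from only 6 values {1, 3, 5, 7, 9, 13}, so each is used; only t_7 can be 13, hence t_7 = 13.
The 5 still-open variables draw from only 5 values {1, 3, 5, 7, 9}, so each is used; only t_2 can be 5, hence t_2 = 5.

5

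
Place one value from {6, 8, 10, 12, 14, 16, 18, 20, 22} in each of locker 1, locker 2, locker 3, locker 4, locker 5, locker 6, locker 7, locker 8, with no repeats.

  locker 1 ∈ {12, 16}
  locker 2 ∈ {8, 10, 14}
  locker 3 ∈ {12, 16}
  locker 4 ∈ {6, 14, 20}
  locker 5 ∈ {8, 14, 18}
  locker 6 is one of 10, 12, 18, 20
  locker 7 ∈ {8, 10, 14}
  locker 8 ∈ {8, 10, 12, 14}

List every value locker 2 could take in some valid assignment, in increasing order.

8, 10, 14

The 8 variables draw from only 8 values {6, 8, 10, 12, 14, 16, 18, 20}, so each is used; only locker 4 can be 6, hence locker 4 = 6.
The 7 still-open variables together cover exactly {8, 10, 12, 14, 16, 18, 20} — 7 values for 7 variables — and 20 appears only in locker 6's list, so locker 6 = 20.
Among the 6 still-open variables, 18 fits only locker 5 (and all 6 values in {8, 10, 12, 14, 16, 18} must be used), so locker 5 = 18.
The 2 variables locker 1 and locker 3 are confined to {12, 16}, which locks those values in; drop them from locker 8.
No further eliminations apply; locker 2 can still be any of 8, 10, 14.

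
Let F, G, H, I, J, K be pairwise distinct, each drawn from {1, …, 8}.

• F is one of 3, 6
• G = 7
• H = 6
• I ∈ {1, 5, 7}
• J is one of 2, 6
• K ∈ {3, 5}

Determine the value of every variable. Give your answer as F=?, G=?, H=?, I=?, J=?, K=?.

G's domain is down to {7}, so G = 7. Strike 7 from I.
H has just one choice, so H = 6. Eliminate 6 elsewhere: F, J.
That leaves J = 2.
F must be 3 (only option left). So K can't be 3.
K has just one choice, so K = 5. Remove 5 from I.
I has just one choice, so I = 1.

F=3, G=7, H=6, I=1, J=2, K=5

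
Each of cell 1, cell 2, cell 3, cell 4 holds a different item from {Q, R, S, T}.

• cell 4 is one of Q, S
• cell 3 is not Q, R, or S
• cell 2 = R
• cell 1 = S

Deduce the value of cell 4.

cell 1's domain is down to {S}, so cell 1 = S. Strike S from cell 4.
So cell 4 = Q.

Q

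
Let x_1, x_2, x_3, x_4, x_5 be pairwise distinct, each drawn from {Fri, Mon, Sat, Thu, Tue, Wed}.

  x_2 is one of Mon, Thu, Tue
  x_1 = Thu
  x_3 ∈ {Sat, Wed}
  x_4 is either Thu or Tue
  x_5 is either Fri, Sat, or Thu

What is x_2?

x_1 must be Thu (only option left). So x_2, x_4, x_5 can't be Thu.
x_4's domain is down to {Tue}, so x_4 = Tue. Strike Tue from x_2.
So x_2 = Mon.

Mon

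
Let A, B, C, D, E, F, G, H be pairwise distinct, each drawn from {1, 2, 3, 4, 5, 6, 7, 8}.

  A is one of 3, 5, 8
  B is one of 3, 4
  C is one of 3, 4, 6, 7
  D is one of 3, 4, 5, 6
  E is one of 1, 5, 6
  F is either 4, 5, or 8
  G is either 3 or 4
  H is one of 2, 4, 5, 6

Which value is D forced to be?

6

Among the 8 variables, 1 fits only E (and all 8 values in {1, 2, 3, 4, 5, 6, 7, 8} must be used), so E = 1.
Among the 7 still-open variables, 2 fits only H (and all 7 values in {2, 3, 4, 5, 6, 7, 8} must be used), so H = 2.
Among the 6 still-open variables, 7 fits only C (and all 6 values in {3, 4, 5, 6, 7, 8} must be used), so C = 7.
The 5 still-open variables draw from only 5 values {3, 4, 5, 6, 8}, so each is used; only D can be 6, hence D = 6.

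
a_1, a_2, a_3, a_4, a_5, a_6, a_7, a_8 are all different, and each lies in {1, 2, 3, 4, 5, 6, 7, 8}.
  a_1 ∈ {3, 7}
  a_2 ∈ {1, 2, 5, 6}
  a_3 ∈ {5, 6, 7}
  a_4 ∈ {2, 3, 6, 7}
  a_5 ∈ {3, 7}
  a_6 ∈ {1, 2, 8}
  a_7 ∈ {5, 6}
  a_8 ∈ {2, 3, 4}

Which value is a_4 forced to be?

The 8 variables together cover exactly {1, 2, 3, 4, 5, 6, 7, 8} — 8 values for 8 variables — and 4 appears only in a_8's list, so a_8 = 4.
The 7 still-open variables together cover exactly {1, 2, 3, 5, 6, 7, 8} — 7 values for 7 variables — and 8 appears only in a_6's list, so a_6 = 8.
The 6 still-open variables draw from only 6 values {1, 2, 3, 5, 6, 7}, so each is used; only a_2 can be 1, hence a_2 = 1.
The 5 still-open variables together cover exactly {2, 3, 5, 6, 7} — 5 values for 5 variables — and 2 appears only in a_4's list, so a_4 = 2.

2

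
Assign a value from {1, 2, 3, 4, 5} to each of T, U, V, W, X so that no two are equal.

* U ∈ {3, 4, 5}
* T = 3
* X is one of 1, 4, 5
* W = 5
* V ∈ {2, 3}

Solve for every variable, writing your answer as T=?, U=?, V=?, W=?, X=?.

T has just one choice, so T = 3. Remove 3 from U, V.
V must be 2 (only option left).
W has just one choice, so W = 5. So U, X can't be 5.
U must be 4 (only option left). Strike 4 from X.
X must be 1 (only option left).

T=3, U=4, V=2, W=5, X=1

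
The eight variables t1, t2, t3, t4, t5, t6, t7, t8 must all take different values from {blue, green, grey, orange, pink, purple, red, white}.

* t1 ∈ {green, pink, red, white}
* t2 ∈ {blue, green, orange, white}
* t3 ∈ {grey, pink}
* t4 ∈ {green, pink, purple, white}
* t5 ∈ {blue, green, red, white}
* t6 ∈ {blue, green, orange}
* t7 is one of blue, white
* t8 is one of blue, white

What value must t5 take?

red

Among the 8 variables, grey fits only t3 (and all 8 values in {blue, green, grey, orange, pink, purple, red, white} must be used), so t3 = grey.
Among the 7 still-open variables, purple fits only t4 (and all 7 values in {blue, green, orange, pink, purple, red, white} must be used), so t4 = purple.
The 6 still-open variables together cover exactly {blue, green, orange, pink, red, white} — 6 values for 6 variables — and pink appears only in t1's list, so t1 = pink.
The 5 still-open variables draw from only 5 values {blue, green, orange, red, white}, so each is used; only t5 can be red, hence t5 = red.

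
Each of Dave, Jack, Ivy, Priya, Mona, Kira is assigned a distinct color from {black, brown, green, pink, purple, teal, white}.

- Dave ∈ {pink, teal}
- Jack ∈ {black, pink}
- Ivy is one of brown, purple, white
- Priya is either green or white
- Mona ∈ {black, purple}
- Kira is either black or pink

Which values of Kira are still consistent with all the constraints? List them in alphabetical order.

The 2 variables Jack and Kira are confined to {black, pink}, which locks those values in; drop them from Dave, Mona.
Dave must be teal (only option left).
Mona must be purple (only option left). Strike purple from Ivy.
No further eliminations apply; Kira can still be any of black, pink.

black, pink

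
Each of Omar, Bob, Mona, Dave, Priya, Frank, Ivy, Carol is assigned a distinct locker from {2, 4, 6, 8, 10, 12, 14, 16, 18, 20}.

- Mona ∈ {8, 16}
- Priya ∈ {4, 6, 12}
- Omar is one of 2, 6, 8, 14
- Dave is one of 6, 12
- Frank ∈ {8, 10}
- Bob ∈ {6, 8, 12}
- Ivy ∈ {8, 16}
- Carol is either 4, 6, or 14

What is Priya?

The 8 variables draw from only 8 values {2, 4, 6, 8, 10, 12, 14, 16}, so each is used; only Omar can be 2, hence Omar = 2.
Among the 7 still-open variables, 10 fits only Frank (and all 7 values in {4, 6, 8, 10, 12, 14, 16} must be used), so Frank = 10.
Among the 6 still-open variables, 14 fits only Carol (and all 6 values in {4, 6, 8, 12, 14, 16} must be used), so Carol = 14.
Among the 5 still-open variables, 4 fits only Priya (and all 5 values in {4, 6, 8, 12, 16} must be used), so Priya = 4.

4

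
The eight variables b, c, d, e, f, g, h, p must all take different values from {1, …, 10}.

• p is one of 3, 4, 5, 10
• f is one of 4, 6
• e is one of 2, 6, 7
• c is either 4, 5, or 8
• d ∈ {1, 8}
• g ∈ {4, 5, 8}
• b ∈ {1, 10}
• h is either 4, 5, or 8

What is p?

The 3 variables c, g, h are confined to {4, 5, 8}, which locks those values in; drop them from d, f, p.
d has just one choice, so d = 1. Strike 1 from b.
f's domain is down to {6}, so f = 6. Strike 6 from e.
b has just one choice, so b = 10. Remove 10 from p.
So p = 3.

3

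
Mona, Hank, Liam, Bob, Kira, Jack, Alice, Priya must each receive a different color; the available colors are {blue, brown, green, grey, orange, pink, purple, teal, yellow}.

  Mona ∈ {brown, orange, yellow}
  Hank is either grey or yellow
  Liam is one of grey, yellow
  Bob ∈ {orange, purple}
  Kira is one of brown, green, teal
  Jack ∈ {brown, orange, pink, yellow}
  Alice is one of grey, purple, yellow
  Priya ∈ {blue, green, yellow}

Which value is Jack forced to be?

pink

The 2 variables Hank and Liam are confined to {grey, yellow}, which locks those values in; drop them from Mona, Jack, Alice, Priya.
Alice has just one choice, so Alice = purple. So Bob can't be purple.
Bob's domain is down to {orange}, so Bob = orange. So Mona, Jack can't be orange.
That leaves Mona = brown. Eliminate brown elsewhere: Kira, Jack.
So Jack = pink.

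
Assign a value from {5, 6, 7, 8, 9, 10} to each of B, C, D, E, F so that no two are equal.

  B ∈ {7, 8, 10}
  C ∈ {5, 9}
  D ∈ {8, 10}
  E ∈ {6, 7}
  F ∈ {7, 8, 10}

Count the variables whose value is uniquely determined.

1

B, D, F share exactly the 3 values {7, 8, 10}; by pigeonhole those values go to them, so strike 7, 8, 10 from E.
E has just one choice, so E = 6.
Determined: E=6. The other variables each still have more than one consistent value. That makes 1.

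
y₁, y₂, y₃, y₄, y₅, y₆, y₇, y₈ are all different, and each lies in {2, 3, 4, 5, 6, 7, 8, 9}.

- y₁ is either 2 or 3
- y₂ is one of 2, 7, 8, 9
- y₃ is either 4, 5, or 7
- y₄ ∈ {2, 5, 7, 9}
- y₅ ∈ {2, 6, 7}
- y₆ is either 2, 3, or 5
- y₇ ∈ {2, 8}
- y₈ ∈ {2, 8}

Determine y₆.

Among the 8 variables, 4 fits only y₃ (and all 8 values in {2, 3, 4, 5, 6, 7, 8, 9} must be used), so y₃ = 4.
The 7 still-open variables together cover exactly {2, 3, 5, 6, 7, 8, 9} — 7 values for 7 variables — and 6 appears only in y₅'s list, so y₅ = 6.
y₇ and y₈ between them cover only {2, 8} — a naked pair. Remove those values from y₁, y₂, y₄, y₆.
y₁ has just one choice, so y₁ = 3. Eliminate 3 elsewhere: y₆.
So y₆ = 5.

5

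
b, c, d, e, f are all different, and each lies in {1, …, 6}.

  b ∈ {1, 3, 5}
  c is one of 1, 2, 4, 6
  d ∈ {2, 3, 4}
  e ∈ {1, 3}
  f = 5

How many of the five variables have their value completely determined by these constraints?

1

f's domain is down to {5}, so f = 5. Remove 5 from b.
b and e share exactly the 2 values {1, 3}; by pigeonhole those values go to them, so strike 1, 3 from c, d.
Determined: f=5. The other variables each still have more than one consistent value. That makes 1.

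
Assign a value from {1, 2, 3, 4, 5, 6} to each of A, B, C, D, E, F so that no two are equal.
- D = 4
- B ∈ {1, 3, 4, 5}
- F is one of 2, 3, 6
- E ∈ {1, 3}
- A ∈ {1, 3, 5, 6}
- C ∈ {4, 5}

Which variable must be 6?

D has just one choice, so D = 4. So B, C can't be 4.
That leaves C = 5. Eliminate 5 elsewhere: A, B.
Among the 4 still-open variables, 2 fits only F (and all 4 values in {1, 2, 3, 6} must be used), so F = 2.
The 3 still-open variables together cover exactly {1, 3, 6} — 3 values for 3 variables — and 6 appears only in A's list, so A = 6.

A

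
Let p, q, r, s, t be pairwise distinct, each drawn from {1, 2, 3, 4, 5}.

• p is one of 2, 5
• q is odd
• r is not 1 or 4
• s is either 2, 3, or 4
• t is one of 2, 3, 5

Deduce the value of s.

The 5 variables draw from only 5 values {1, 2, 3, 4, 5}, so each is used; only q can be 1, hence q = 1.
Among the 4 still-open variables, 4 fits only s (and all 4 values in {2, 3, 4, 5} must be used), so s = 4.

4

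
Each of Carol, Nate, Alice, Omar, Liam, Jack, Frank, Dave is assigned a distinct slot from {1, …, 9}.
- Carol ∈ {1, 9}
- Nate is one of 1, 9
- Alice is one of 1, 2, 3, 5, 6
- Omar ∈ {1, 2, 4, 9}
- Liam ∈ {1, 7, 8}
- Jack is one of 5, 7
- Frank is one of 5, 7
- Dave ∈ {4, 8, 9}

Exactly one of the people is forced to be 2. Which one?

Carol and Nate between them cover only {1, 9} — a naked pair. Remove those values from Alice, Omar, Liam, Dave.
The 2 variables Jack and Frank are confined to {5, 7}, which locks those values in; drop them from Alice, Liam.
Liam has just one choice, so Liam = 8. Strike 8 from Dave.
Dave must be 4 (only option left). So Omar can't be 4.
So 2 goes to Omar.

Omar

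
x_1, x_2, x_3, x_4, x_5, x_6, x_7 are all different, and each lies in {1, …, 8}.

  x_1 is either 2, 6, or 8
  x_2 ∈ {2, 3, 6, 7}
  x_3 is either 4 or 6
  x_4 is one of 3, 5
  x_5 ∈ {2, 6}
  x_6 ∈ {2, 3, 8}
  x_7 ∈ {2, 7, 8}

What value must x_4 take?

The 7 variables together cover exactly {2, 3, 4, 5, 6, 7, 8} — 7 values for 7 variables — and 4 appears only in x_3's list, so x_3 = 4.
The 6 still-open variables together cover exactly {2, 3, 5, 6, 7, 8} — 6 values for 6 variables — and 5 appears only in x_4's list, so x_4 = 5.

5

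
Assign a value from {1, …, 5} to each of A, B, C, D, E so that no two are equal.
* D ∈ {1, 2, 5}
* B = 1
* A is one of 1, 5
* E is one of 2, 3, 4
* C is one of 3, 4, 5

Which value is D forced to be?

2

B must be 1 (only option left). So A, D can't be 1.
That leaves A = 5. Remove 5 from C, D.
So D = 2.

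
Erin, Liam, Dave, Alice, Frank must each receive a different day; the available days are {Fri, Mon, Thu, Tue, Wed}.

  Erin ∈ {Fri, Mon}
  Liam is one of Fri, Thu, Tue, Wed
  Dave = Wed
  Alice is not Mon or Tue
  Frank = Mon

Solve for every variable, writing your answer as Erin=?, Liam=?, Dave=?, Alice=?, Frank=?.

Dave has just one choice, so Dave = Wed. Remove Wed from Liam, Alice.
That leaves Frank = Mon. So Erin can't be Mon.
Erin must be Fri (only option left). Strike Fri from Liam, Alice.
Alice's domain is down to {Thu}, so Alice = Thu. So Liam can't be Thu.
That leaves Liam = Tue.

Erin=Fri, Liam=Tue, Dave=Wed, Alice=Thu, Frank=Mon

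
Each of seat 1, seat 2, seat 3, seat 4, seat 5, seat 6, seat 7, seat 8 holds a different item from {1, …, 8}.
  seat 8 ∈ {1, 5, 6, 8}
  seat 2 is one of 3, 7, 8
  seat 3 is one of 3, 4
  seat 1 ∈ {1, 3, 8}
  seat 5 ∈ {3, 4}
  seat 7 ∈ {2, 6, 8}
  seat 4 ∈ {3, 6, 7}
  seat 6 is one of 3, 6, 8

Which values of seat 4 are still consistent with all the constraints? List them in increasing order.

The 8 variables together cover exactly {1, 2, 3, 4, 5, 6, 7, 8} — 8 values for 8 variables — and 2 appears only in seat 7's list, so seat 7 = 2.
Among the 7 still-open variables, 5 fits only seat 8 (and all 7 values in {1, 3, 4, 5, 6, 7, 8} must be used), so seat 8 = 5.
The 6 still-open variables draw from only 6 values {1, 3, 4, 6, 7, 8}, so each is used; only seat 1 can be 1, hence seat 1 = 1.
seat 3 and seat 5 share exactly the 2 values {3, 4}; by pigeonhole those values go to them, so strike 3, 4 from seat 2, seat 4, seat 6.
No further eliminations apply; seat 4 can still be any of 6, 7.

6, 7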